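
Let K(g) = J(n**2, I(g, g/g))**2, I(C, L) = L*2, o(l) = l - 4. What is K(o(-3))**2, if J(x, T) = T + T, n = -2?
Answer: 256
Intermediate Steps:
o(l) = -4 + l
I(C, L) = 2*L
J(x, T) = 2*T
K(g) = 16 (K(g) = (2*(2*(g/g)))**2 = (2*(2*1))**2 = (2*2)**2 = 4**2 = 16)
K(o(-3))**2 = 16**2 = 256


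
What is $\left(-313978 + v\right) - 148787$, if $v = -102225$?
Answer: $-564990$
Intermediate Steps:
$\left(-313978 + v\right) - 148787 = \left(-313978 - 102225\right) - 148787 = -416203 - 148787 = -564990$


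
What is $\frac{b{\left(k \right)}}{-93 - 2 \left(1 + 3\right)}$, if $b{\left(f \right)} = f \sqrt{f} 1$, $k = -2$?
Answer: $\frac{2 i \sqrt{2}}{101} \approx 0.028004 i$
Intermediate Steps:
$b{\left(f \right)} = f^{\frac{3}{2}}$ ($b{\left(f \right)} = f^{\frac{3}{2}} \cdot 1 = f^{\frac{3}{2}}$)
$\frac{b{\left(k \right)}}{-93 - 2 \left(1 + 3\right)} = \frac{\left(-2\right)^{\frac{3}{2}}}{-93 - 2 \left(1 + 3\right)} = \frac{\left(-2\right) i \sqrt{2}}{-93 - 8} = \frac{\left(-2\right) i \sqrt{2}}{-101} = - \frac{\left(-2\right) i \sqrt{2}}{101} = \frac{2 i \sqrt{2}}{101}$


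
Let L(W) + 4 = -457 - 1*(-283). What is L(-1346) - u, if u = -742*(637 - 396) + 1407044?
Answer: -1228400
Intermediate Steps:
L(W) = -178 (L(W) = -4 + (-457 - 1*(-283)) = -4 + (-457 + 283) = -4 - 174 = -178)
u = 1228222 (u = -742*241 + 1407044 = -178822 + 1407044 = 1228222)
L(-1346) - u = -178 - 1*1228222 = -178 - 1228222 = -1228400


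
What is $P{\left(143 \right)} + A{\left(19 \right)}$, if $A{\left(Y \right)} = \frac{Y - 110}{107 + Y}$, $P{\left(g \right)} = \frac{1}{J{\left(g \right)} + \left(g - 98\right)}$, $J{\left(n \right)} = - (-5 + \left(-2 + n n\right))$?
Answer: $- \frac{88393}{122382} \approx -0.72227$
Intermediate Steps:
$J{\left(n \right)} = 7 - n^{2}$ ($J{\left(n \right)} = - (-5 + \left(-2 + n^{2}\right)) = - (-7 + n^{2}) = 7 - n^{2}$)
$P{\left(g \right)} = \frac{1}{-91 + g - g^{2}}$ ($P{\left(g \right)} = \frac{1}{\left(7 - g^{2}\right) + \left(g - 98\right)} = \frac{1}{\left(7 - g^{2}\right) + \left(-98 + g\right)} = \frac{1}{-91 + g - g^{2}}$)
$A{\left(Y \right)} = \frac{-110 + Y}{107 + Y}$
$P{\left(143 \right)} + A{\left(19 \right)} = - \frac{1}{91 + 143^{2} - 143} + \frac{-110 + 19}{107 + 19} = - \frac{1}{91 + 20449 - 143} + \frac{1}{126} \left(-91\right) = - \frac{1}{20397} + \frac{1}{126} \left(-91\right) = \left(-1\right) \frac{1}{20397} - \frac{13}{18} = - \frac{1}{20397} - \frac{13}{18} = - \frac{88393}{122382}$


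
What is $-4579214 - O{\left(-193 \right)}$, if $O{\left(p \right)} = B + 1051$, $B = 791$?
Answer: $-4581056$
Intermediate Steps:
$O{\left(p \right)} = 1842$ ($O{\left(p \right)} = 791 + 1051 = 1842$)
$-4579214 - O{\left(-193 \right)} = -4579214 - 1842 = -4581056$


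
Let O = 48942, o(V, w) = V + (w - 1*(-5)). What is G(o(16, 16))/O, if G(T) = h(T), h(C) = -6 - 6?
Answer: -2/8157 ≈ -0.00024519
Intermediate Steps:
o(V, w) = 5 + V + w (o(V, w) = V + (w + 5) = V + (5 + w) = 5 + V + w)
h(C) = -12
G(T) = -12
G(o(16, 16))/O = -12/48942 = -12*1/48942 = -2/8157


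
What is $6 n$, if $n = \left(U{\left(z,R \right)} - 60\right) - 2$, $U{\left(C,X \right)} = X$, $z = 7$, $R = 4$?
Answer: $-348$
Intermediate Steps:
$n = -58$ ($n = \left(4 - 60\right) - 2 = -56 - 2 = -58$)
$6 n = 6 \left(-58\right) = -348$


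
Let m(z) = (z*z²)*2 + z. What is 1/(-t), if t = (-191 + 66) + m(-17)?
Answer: 1/9968 ≈ 0.00010032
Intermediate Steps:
m(z) = z + 2*z³ (m(z) = z³*2 + z = 2*z³ + z = z + 2*z³)
t = -9968 (t = (-191 + 66) + (-17 + 2*(-17)³) = -125 + (-17 + 2*(-4913)) = -125 + (-17 - 9826) = -125 - 9843 = -9968)
1/(-t) = 1/(-1*(-9968)) = 1/9968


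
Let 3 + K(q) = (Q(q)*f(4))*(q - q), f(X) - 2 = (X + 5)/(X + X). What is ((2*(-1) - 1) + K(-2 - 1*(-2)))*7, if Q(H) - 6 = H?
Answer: -42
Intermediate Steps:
Q(H) = 6 + H
f(X) = 2 + (5 + X)/(2*X) (f(X) = 2 + (X + 5)/(X + X) = 2 + (5 + X)/((2*X)) = 2 + (5 + X)*(1/(2*X)) = 2 + (5 + X)/(2*X))
K(q) = -3 (K(q) = -3 + ((6 + q)*((5/2)*(1 + 4)/4))*(q - q) = -3 + ((6 + q)*((5/2)*(1/4)*5))*0 = -3 + ((6 + q)*(25/8))*0 = -3 + (75/4 + 25*q/8)*0 = -3 + 0 = -3)
((2*(-1) - 1) + K(-2 - 1*(-2)))*7 = ((2*(-1) - 1) - 3)*7 = ((-2 - 1) - 3)*7 = (-3 - 3)*7 = -6*7 = -42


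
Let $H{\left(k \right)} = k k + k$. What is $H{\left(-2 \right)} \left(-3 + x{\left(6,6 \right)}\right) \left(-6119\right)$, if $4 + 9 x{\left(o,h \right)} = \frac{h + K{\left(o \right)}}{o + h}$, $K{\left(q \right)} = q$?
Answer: $\frac{122380}{3} \approx 40793.0$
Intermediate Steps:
$H{\left(k \right)} = k + k^{2}$ ($H{\left(k \right)} = k^{2} + k = k + k^{2}$)
$x{\left(o,h \right)} = - \frac{1}{3}$ ($x{\left(o,h \right)} = - \frac{4}{9} + \frac{\left(h + o\right) \frac{1}{o + h}}{9} = - \frac{4}{9} + \frac{\left(h + o\right) \frac{1}{h + o}}{9} = - \frac{4}{9} + \frac{1}{9} \cdot 1 = - \frac{4}{9} + \frac{1}{9} = - \frac{1}{3}$)
$H{\left(-2 \right)} \left(-3 + x{\left(6,6 \right)}\right) \left(-6119\right) = - 2 \left(1 - 2\right) \left(-3 - \frac{1}{3}\right) \left(-6119\right) = \left(-2\right) \left(-1\right) \left(- \frac{10}{3}\right) \left(-6119\right) = 2 \left(- \frac{10}{3}\right) \left(-6119\right) = \left(- \frac{20}{3}\right) \left(-6119\right) = \frac{122380}{3}$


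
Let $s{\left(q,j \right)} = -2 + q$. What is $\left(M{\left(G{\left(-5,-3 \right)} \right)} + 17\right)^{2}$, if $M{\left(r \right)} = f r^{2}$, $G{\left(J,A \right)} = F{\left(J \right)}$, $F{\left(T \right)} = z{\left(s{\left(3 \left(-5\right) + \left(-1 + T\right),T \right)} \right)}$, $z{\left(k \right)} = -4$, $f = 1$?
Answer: $1089$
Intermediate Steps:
$F{\left(T \right)} = -4$
$G{\left(J,A \right)} = -4$
$M{\left(r \right)} = r^{2}$ ($M{\left(r \right)} = 1 r^{2} = r^{2}$)
$\left(M{\left(G{\left(-5,-3 \right)} \right)} + 17\right)^{2} = \left(\left(-4\right)^{2} + 17\right)^{2} = \left(16 + 17\right)^{2} = 33^{2} = 1089$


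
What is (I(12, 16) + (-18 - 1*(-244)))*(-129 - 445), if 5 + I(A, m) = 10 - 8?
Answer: -128002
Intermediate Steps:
I(A, m) = -3 (I(A, m) = -5 + (10 - 8) = -5 + 2 = -3)
(I(12, 16) + (-18 - 1*(-244)))*(-129 - 445) = (-3 + (-18 - 1*(-244)))*(-129 - 445) = (-3 + (-18 + 244))*(-574) = (-3 + 226)*(-574) = 223*(-574) = -128002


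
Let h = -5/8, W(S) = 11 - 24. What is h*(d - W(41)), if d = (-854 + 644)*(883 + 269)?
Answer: 1209535/8 ≈ 1.5119e+5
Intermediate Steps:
W(S) = -13
d = -241920 (d = -210*1152 = -241920)
h = -5/8 (h = -5*⅛ = -5/8 ≈ -0.62500)
h*(d - W(41)) = -5*(-241920 - 1*(-13))/8 = -5*(-241920 + 13)/8 = -5/8*(-241907) = 1209535/8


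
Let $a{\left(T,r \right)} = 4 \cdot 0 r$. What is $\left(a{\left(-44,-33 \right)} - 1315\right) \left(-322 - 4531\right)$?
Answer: $6381695$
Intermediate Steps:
$a{\left(T,r \right)} = 0$ ($a{\left(T,r \right)} = 0 r = 0$)
$\left(a{\left(-44,-33 \right)} - 1315\right) \left(-322 - 4531\right) = \left(0 - 1315\right) \left(-322 - 4531\right) = \left(-1315\right) \left(-4853\right) = 6381695$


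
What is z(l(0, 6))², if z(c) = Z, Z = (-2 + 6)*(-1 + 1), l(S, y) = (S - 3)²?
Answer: 0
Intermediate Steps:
l(S, y) = (-3 + S)²
Z = 0 (Z = 4*0 = 0)
z(c) = 0
z(l(0, 6))² = 0² = 0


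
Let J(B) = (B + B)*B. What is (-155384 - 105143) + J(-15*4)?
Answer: -253327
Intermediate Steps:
J(B) = 2*B² (J(B) = (2*B)*B = 2*B²)
(-155384 - 105143) + J(-15*4) = (-155384 - 105143) + 2*(-15*4)² = -260527 + 2*(-60)² = -260527 + 2*3600 = -260527 + 7200 = -253327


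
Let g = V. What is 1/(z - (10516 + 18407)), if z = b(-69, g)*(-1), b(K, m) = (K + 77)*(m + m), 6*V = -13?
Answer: -3/86665 ≈ -3.4616e-5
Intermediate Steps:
V = -13/6 (V = (⅙)*(-13) = -13/6 ≈ -2.1667)
g = -13/6 ≈ -2.1667
b(K, m) = 2*m*(77 + K) (b(K, m) = (77 + K)*(2*m) = 2*m*(77 + K))
z = 104/3 (z = (2*(-13/6)*(77 - 69))*(-1) = (2*(-13/6)*8)*(-1) = -104/3*(-1) = 104/3 ≈ 34.667)
1/(z - (10516 + 18407)) = 1/(104/3 - (10516 + 18407)) = 1/(104/3 - 1*28923) = 1/(104/3 - 28923) = 1/(-86665/3) = -3/86665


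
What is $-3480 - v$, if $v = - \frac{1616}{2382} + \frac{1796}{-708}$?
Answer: $- \frac{244310195}{70269} \approx -3476.8$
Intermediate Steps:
$v = - \frac{225925}{70269}$ ($v = \left(-1616\right) \frac{1}{2382} + 1796 \left(- \frac{1}{708}\right) = - \frac{808}{1191} - \frac{449}{177} = - \frac{225925}{70269} \approx -3.2151$)
$-3480 - v = -3480 - - \frac{225925}{70269} = -3480 + \frac{225925}{70269} = - \frac{244310195}{70269}$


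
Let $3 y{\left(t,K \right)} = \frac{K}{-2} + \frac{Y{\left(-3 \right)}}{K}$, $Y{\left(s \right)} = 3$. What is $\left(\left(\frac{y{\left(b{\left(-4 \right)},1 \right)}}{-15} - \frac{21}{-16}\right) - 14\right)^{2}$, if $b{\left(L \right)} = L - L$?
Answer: $\frac{3367225}{20736} \approx 162.39$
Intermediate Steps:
$b{\left(L \right)} = 0$
$y{\left(t,K \right)} = \frac{1}{K} - \frac{K}{6}$ ($y{\left(t,K \right)} = \frac{\frac{K}{-2} + \frac{3}{K}}{3} = \frac{K \left(- \frac{1}{2}\right) + \frac{3}{K}}{3} = \frac{- \frac{K}{2} + \frac{3}{K}}{3} = \frac{\frac{3}{K} - \frac{K}{2}}{3} = \frac{1}{K} - \frac{K}{6}$)
$\left(\left(\frac{y{\left(b{\left(-4 \right)},1 \right)}}{-15} - \frac{21}{-16}\right) - 14\right)^{2} = \left(\left(\frac{1^{-1} - \frac{1}{6}}{-15} - \frac{21}{-16}\right) - 14\right)^{2} = \left(\left(\left(1 - \frac{1}{6}\right) \left(- \frac{1}{15}\right) - - \frac{21}{16}\right) - 14\right)^{2} = \left(\left(\frac{5}{6} \left(- \frac{1}{15}\right) + \frac{21}{16}\right) - 14\right)^{2} = \left(\left(- \frac{1}{18} + \frac{21}{16}\right) - 14\right)^{2} = \left(\frac{181}{144} - 14\right)^{2} = \left(- \frac{1835}{144}\right)^{2} = \frac{3367225}{20736}$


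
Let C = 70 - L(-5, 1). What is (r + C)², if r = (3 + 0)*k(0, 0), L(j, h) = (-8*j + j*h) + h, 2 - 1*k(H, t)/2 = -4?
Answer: 4900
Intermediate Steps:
k(H, t) = 12 (k(H, t) = 4 - 2*(-4) = 4 + 8 = 12)
L(j, h) = h - 8*j + h*j (L(j, h) = (-8*j + h*j) + h = h - 8*j + h*j)
C = 34 (C = 70 - (1 - 8*(-5) + 1*(-5)) = 70 - (1 + 40 - 5) = 70 - 1*36 = 70 - 36 = 34)
r = 36 (r = (3 + 0)*12 = 3*12 = 36)
(r + C)² = (36 + 34)² = 70² = 4900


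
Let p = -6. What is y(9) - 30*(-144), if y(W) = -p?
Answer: 4326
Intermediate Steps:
y(W) = 6 (y(W) = -1*(-6) = 6)
y(9) - 30*(-144) = 6 - 30*(-144) = 6 + 4320 = 4326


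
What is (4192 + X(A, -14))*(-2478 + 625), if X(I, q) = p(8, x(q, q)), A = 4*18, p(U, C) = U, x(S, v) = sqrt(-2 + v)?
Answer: -7782600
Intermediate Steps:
A = 72
X(I, q) = 8
(4192 + X(A, -14))*(-2478 + 625) = (4192 + 8)*(-2478 + 625) = 4200*(-1853) = -7782600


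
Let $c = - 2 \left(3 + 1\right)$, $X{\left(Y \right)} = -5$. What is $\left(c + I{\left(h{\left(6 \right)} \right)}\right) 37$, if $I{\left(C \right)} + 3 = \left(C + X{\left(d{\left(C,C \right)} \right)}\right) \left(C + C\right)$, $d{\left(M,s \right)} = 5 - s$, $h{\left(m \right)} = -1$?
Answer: $37$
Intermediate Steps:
$c = -8$ ($c = \left(-2\right) 4 = -8$)
$I{\left(C \right)} = -3 + 2 C \left(-5 + C\right)$ ($I{\left(C \right)} = -3 + \left(C - 5\right) \left(C + C\right) = -3 + \left(-5 + C\right) 2 C = -3 + 2 C \left(-5 + C\right)$)
$\left(c + I{\left(h{\left(6 \right)} \right)}\right) 37 = \left(-8 - \left(-7 - 2\right)\right) 37 = \left(-8 + \left(-3 + 10 + 2 \cdot 1\right)\right) 37 = \left(-8 + \left(-3 + 10 + 2\right)\right) 37 = \left(-8 + 9\right) 37 = 1 \cdot 37 = 37$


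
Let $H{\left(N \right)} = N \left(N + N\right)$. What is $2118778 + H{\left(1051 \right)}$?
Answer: $4327980$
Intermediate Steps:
$H{\left(N \right)} = 2 N^{2}$ ($H{\left(N \right)} = N 2 N = 2 N^{2}$)
$2118778 + H{\left(1051 \right)} = 2118778 + 2 \cdot 1051^{2} = 2118778 + 2 \cdot 1104601 = 2118778 + 2209202 = 4327980$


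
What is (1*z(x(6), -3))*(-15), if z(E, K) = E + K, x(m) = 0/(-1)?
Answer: 45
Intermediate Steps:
x(m) = 0 (x(m) = 0*(-1) = 0)
(1*z(x(6), -3))*(-15) = (1*(0 - 3))*(-15) = (1*(-3))*(-15) = -3*(-15) = 45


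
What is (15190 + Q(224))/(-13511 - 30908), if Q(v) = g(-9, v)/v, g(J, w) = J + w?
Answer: -3402775/9949856 ≈ -0.34199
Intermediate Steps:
Q(v) = (-9 + v)/v
(15190 + Q(224))/(-13511 - 30908) = (15190 + (-9 + 224)/224)/(-13511 - 30908) = (15190 + (1/224)*215)/(-44419) = (15190 + 215/224)*(-1/44419) = (3402775/224)*(-1/44419) = -3402775/9949856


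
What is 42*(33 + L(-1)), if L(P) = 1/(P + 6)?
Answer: 6972/5 ≈ 1394.4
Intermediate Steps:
L(P) = 1/(6 + P)
42*(33 + L(-1)) = 42*(33 + 1/(6 - 1)) = 42*(33 + 1/5) = 42*(33 + ⅕) = 42*(166/5) = 6972/5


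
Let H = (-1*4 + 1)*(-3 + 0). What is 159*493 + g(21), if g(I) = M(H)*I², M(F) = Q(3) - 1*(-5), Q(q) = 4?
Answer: 82356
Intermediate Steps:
H = 9 (H = (-4 + 1)*(-3) = -3*(-3) = 9)
M(F) = 9 (M(F) = 4 - 1*(-5) = 4 + 5 = 9)
g(I) = 9*I²
159*493 + g(21) = 159*493 + 9*21² = 78387 + 9*441 = 78387 + 3969 = 82356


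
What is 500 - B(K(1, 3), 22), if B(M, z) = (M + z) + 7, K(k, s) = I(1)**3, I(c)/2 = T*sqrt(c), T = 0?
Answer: 471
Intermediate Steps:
I(c) = 0 (I(c) = 2*(0*sqrt(c)) = 2*0 = 0)
K(k, s) = 0 (K(k, s) = 0**3 = 0)
B(M, z) = 7 + M + z
500 - B(K(1, 3), 22) = 500 - (7 + 0 + 22) = 500 - 1*29 = 500 - 29 = 471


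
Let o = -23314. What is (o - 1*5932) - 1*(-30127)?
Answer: 881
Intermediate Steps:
(o - 1*5932) - 1*(-30127) = (-23314 - 1*5932) - 1*(-30127) = (-23314 - 5932) + 30127 = -29246 + 30127 = 881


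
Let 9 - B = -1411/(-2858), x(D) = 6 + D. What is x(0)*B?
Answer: 72933/1429 ≈ 51.038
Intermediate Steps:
B = 24311/2858 (B = 9 - (-1411)/(-2858) = 9 - (-1411)*(-1)/2858 = 9 - 1*1411/2858 = 9 - 1411/2858 = 24311/2858 ≈ 8.5063)
x(0)*B = (6 + 0)*(24311/2858) = 6*(24311/2858) = 72933/1429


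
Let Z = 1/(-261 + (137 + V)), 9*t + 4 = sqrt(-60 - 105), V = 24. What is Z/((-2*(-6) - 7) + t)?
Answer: -369/184600 + 9*I*sqrt(165)/184600 ≈ -0.0019989 + 0.00062626*I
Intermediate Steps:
t = -4/9 + I*sqrt(165)/9 (t = -4/9 + sqrt(-60 - 105)/9 = -4/9 + sqrt(-165)/9 = -4/9 + (I*sqrt(165))/9 = -4/9 + I*sqrt(165)/9 ≈ -0.44444 + 1.4272*I)
Z = -1/100 (Z = 1/(-261 + (137 + 24)) = 1/(-261 + 161) = 1/(-100) = -1/100 ≈ -0.010000)
Z/((-2*(-6) - 7) + t) = -1/(100*((-2*(-6) - 7) + (-4/9 + I*sqrt(165)/9))) = -1/(100*((12 - 7) + (-4/9 + I*sqrt(165)/9))) = -1/(100*(5 + (-4/9 + I*sqrt(165)/9))) = -1/(100*(41/9 + I*sqrt(165)/9))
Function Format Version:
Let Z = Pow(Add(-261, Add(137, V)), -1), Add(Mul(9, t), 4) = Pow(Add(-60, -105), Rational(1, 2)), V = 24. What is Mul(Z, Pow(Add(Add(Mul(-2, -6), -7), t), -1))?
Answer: Add(Rational(-369, 184600), Mul(Rational(9, 184600), I, Pow(165, Rational(1, 2)))) ≈ Add(-0.0019989, Mul(0.00062626, I))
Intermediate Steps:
t = Add(Rational(-4, 9), Mul(Rational(1, 9), I, Pow(165, Rational(1, 2)))) (t = Add(Rational(-4, 9), Mul(Rational(1, 9), Pow(Add(-60, -105), Rational(1, 2)))) = Add(Rational(-4, 9), Mul(Rational(1, 9), Pow(-165, Rational(1, 2)))) = Add(Rational(-4, 9), Mul(Rational(1, 9), Mul(I, Pow(165, Rational(1, 2))))) = Add(Rational(-4, 9), Mul(Rational(1, 9), I, Pow(165, Rational(1, 2)))) ≈ Add(-0.44444, Mul(1.4272, I)))
Z = Rational(-1, 100) (Z = Pow(Add(-261, Add(137, 24)), -1) = Pow(Add(-261, 161), -1) = Pow(-100, -1) = Rational(-1, 100) ≈ -0.010000)
Mul(Z, Pow(Add(Add(Mul(-2, -6), -7), t), -1)) = Mul(Rational(-1, 100), Pow(Add(Add(Mul(-2, -6), -7), Add(Rational(-4, 9), Mul(Rational(1, 9), I, Pow(165, Rational(1, 2))))), -1)) = Mul(Rational(-1, 100), Pow(Add(Add(12, -7), Add(Rational(-4, 9), Mul(Rational(1, 9), I, Pow(165, Rational(1, 2))))), -1)) = Mul(Rational(-1, 100), Pow(Add(5, Add(Rational(-4, 9), Mul(Rational(1, 9), I, Pow(165, Rational(1, 2))))), -1)) = Mul(Rational(-1, 100), Pow(Add(Rational(41, 9), Mul(Rational(1, 9), I, Pow(165, Rational(1, 2)))), -1))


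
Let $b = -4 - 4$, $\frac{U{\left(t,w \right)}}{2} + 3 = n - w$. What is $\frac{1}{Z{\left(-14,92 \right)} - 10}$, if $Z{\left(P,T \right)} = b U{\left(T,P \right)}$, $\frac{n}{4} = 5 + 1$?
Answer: $- \frac{1}{570} \approx -0.0017544$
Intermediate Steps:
$n = 24$ ($n = 4 \left(5 + 1\right) = 4 \cdot 6 = 24$)
$U{\left(t,w \right)} = 42 - 2 w$ ($U{\left(t,w \right)} = -6 + 2 \left(24 - w\right) = -6 - \left(-48 + 2 w\right) = 42 - 2 w$)
$b = -8$
$Z{\left(P,T \right)} = -336 + 16 P$ ($Z{\left(P,T \right)} = - 8 \left(42 - 2 P\right) = -336 + 16 P$)
$\frac{1}{Z{\left(-14,92 \right)} - 10} = \frac{1}{\left(-336 + 16 \left(-14\right)\right) - 10} = \frac{1}{\left(-336 - 224\right) - 10} = \frac{1}{-560 - 10} = \frac{1}{-570} = - \frac{1}{570}$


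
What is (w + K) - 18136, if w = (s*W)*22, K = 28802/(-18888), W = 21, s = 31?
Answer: -36033817/9444 ≈ -3815.5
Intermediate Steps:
K = -14401/9444 (K = 28802*(-1/18888) = -14401/9444 ≈ -1.5249)
w = 14322 (w = (31*21)*22 = 651*22 = 14322)
(w + K) - 18136 = (14322 - 14401/9444) - 18136 = 135242567/9444 - 18136 = -36033817/9444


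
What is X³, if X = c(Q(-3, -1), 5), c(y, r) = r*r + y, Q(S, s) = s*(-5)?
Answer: 27000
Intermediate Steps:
Q(S, s) = -5*s
c(y, r) = y + r² (c(y, r) = r² + y = y + r²)
X = 30 (X = -5*(-1) + 5² = 5 + 25 = 30)
X³ = 30³ = 27000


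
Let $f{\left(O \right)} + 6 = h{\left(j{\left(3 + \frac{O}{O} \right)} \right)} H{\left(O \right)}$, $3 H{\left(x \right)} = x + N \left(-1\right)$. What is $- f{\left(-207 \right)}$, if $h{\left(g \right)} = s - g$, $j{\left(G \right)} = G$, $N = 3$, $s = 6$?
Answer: $146$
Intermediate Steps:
$h{\left(g \right)} = 6 - g$
$H{\left(x \right)} = -1 + \frac{x}{3}$ ($H{\left(x \right)} = \frac{x + 3 \left(-1\right)}{3} = \frac{x - 3}{3} = \frac{-3 + x}{3} = -1 + \frac{x}{3}$)
$f{\left(O \right)} = -8 + \frac{2 O}{3}$ ($f{\left(O \right)} = -6 + \left(6 - \left(3 + \frac{O}{O}\right)\right) \left(-1 + \frac{O}{3}\right) = -6 + \left(6 - \left(3 + 1\right)\right) \left(-1 + \frac{O}{3}\right) = -6 + \left(6 - 4\right) \left(-1 + \frac{O}{3}\right) = -6 + 2 \left(-1 + \frac{O}{3}\right) = -6 + \left(-2 + \frac{2 O}{3}\right) = -8 + \frac{2 O}{3}$)
$- f{\left(-207 \right)} = - (-8 + \frac{2}{3} \left(-207\right)) = - (-8 - 138) = \left(-1\right) \left(-146\right) = 146$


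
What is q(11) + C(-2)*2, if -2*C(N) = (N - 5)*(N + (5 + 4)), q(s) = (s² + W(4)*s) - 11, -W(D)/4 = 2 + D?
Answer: -105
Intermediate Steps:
W(D) = -8 - 4*D (W(D) = -4*(2 + D) = -8 - 4*D)
q(s) = -11 + s² - 24*s (q(s) = (s² + (-8 - 4*4)*s) - 11 = (s² + (-8 - 16)*s) - 11 = (s² - 24*s) - 11 = -11 + s² - 24*s)
C(N) = -(-5 + N)*(9 + N)/2 (C(N) = -(N - 5)*(N + (5 + 4))/2 = -(-5 + N)*(N + 9)/2 = -(-5 + N)*(9 + N)/2)
q(11) + C(-2)*2 = (-11 + 11² - 24*11) + (45/2 - 2*(-2) - ½*(-2)²)*2 = (-11 + 121 - 264) + (45/2 + 4 - ½*4)*2 = -154 + (45/2 + 4 - 2)*2 = -154 + (49/2)*2 = -154 + 49 = -105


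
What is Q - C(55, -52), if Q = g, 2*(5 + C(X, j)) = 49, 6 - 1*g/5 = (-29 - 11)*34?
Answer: 13621/2 ≈ 6810.5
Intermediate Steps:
g = 6830 (g = 30 - 5*(-29 - 11)*34 = 30 - (-200)*34 = 30 - 5*(-1360) = 30 + 6800 = 6830)
C(X, j) = 39/2 (C(X, j) = -5 + (½)*49 = -5 + 49/2 = 39/2)
Q = 6830
Q - C(55, -52) = 6830 - 1*39/2 = 6830 - 39/2 = 13621/2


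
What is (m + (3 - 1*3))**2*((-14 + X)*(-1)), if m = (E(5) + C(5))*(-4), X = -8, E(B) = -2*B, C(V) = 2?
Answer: 22528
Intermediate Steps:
m = 32 (m = (-2*5 + 2)*(-4) = (-10 + 2)*(-4) = -8*(-4) = 32)
(m + (3 - 1*3))**2*((-14 + X)*(-1)) = (32 + (3 - 1*3))**2*((-14 - 8)*(-1)) = (32 + (3 - 3))**2*(-22*(-1)) = (32 + 0)**2*22 = 32**2*22 = 1024*22 = 22528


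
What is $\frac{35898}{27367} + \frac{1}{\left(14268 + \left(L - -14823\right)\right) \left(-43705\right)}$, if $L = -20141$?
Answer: $\frac{14041852678133}{10704868878250} \approx 1.3117$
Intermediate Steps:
$\frac{35898}{27367} + \frac{1}{\left(14268 + \left(L - -14823\right)\right) \left(-43705\right)} = \frac{35898}{27367} + \frac{1}{\left(14268 - 5318\right) \left(-43705\right)} = 35898 \cdot \frac{1}{27367} + \frac{1}{14268 + \left(-20141 + 14823\right)} \left(- \frac{1}{43705}\right) = \frac{35898}{27367} + \frac{1}{14268 - 5318} \left(- \frac{1}{43705}\right) = \frac{35898}{27367} + \frac{1}{8950} \left(- \frac{1}{43705}\right) = \frac{35898}{27367} - \frac{1}{391159750} = \frac{14041852678133}{10704868878250}$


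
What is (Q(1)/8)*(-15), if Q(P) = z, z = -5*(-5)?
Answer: -375/8 ≈ -46.875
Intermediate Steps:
z = 25
Q(P) = 25
(Q(1)/8)*(-15) = (25/8)*(-15) = -375/8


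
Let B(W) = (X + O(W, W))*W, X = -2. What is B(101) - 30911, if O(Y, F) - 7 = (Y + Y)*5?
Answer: 71604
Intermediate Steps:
O(Y, F) = 7 + 10*Y (O(Y, F) = 7 + (Y + Y)*5 = 7 + (2*Y)*5 = 7 + 10*Y)
B(W) = W*(5 + 10*W) (B(W) = (-2 + (7 + 10*W))*W = (5 + 10*W)*W = W*(5 + 10*W))
B(101) - 30911 = 5*101*(1 + 2*101) - 30911 = 5*101*(1 + 202) - 30911 = 5*101*203 - 30911 = 102515 - 30911 = 71604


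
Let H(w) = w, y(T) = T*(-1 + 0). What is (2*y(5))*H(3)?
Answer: -30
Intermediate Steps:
y(T) = -T (y(T) = T*(-1) = -T)
(2*y(5))*H(3) = (2*(-1*5))*3 = (2*(-5))*3 = -10*3 = -30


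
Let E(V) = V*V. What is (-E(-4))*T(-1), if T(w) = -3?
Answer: 48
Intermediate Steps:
E(V) = V²
(-E(-4))*T(-1) = -1*(-4)²*(-3) = -1*16*(-3) = -16*(-3) = 48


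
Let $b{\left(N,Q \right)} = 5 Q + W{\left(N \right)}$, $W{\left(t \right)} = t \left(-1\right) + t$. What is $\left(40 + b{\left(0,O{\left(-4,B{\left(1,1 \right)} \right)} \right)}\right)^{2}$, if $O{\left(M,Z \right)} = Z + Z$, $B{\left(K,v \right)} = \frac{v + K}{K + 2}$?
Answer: $\frac{19600}{9} \approx 2177.8$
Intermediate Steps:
$B{\left(K,v \right)} = \frac{K + v}{2 + K}$
$O{\left(M,Z \right)} = 2 Z$
$W{\left(t \right)} = 0$ ($W{\left(t \right)} = - t + t = 0$)
$b{\left(N,Q \right)} = 5 Q$ ($b{\left(N,Q \right)} = 5 Q + 0 = 5 Q$)
$\left(40 + b{\left(0,O{\left(-4,B{\left(1,1 \right)} \right)} \right)}\right)^{2} = \left(40 + 5 \cdot 2 \frac{1 + 1}{2 + 1}\right)^{2} = \left(40 + 5 \cdot 2 \cdot \frac{1}{3} \cdot 2\right)^{2} = \left(40 + 5 \cdot 2 \cdot \frac{2}{3}\right)^{2} = \left(40 + 5 \cdot \frac{4}{3}\right)^{2} = \left(40 + \frac{20}{3}\right)^{2} = \left(\frac{140}{3}\right)^{2} = \frac{19600}{9}$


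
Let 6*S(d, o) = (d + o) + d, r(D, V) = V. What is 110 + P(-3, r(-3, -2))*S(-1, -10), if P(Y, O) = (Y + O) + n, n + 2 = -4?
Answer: 132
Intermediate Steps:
n = -6 (n = -2 - 4 = -6)
S(d, o) = d/3 + o/6 (S(d, o) = ((d + o) + d)/6 = (o + 2*d)/6 = d/3 + o/6)
P(Y, O) = -6 + O + Y (P(Y, O) = (Y + O) - 6 = (O + Y) - 6 = -6 + O + Y)
110 + P(-3, r(-3, -2))*S(-1, -10) = 110 + (-6 - 2 - 3)*((⅓)*(-1) + (⅙)*(-10)) = 110 - 11*(-⅓ - 5/3) = 110 - 11*(-2) = 110 + 22 = 132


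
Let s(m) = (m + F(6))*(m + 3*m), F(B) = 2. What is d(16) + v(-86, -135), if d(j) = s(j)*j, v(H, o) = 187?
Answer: 18619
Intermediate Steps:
s(m) = 4*m*(2 + m) (s(m) = (m + 2)*(m + 3*m) = (2 + m)*(4*m) = 4*m*(2 + m))
d(j) = 4*j**2*(2 + j) (d(j) = (4*j*(2 + j))*j = 4*j**2*(2 + j))
d(16) + v(-86, -135) = 4*16**2*(2 + 16) + 187 = 4*256*18 + 187 = 18432 + 187 = 18619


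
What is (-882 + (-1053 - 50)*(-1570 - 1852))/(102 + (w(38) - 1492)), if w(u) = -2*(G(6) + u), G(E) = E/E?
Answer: -943396/367 ≈ -2570.6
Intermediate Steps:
G(E) = 1
w(u) = -2 - 2*u (w(u) = -2*(1 + u) = -2 - 2*u)
(-882 + (-1053 - 50)*(-1570 - 1852))/(102 + (w(38) - 1492)) = (-882 + (-1053 - 50)*(-1570 - 1852))/(102 + ((-2 - 2*38) - 1492)) = (-882 - 1103*(-3422))/(102 + ((-2 - 76) - 1492)) = (-882 + 3774466)/(102 + (-78 - 1492)) = 3773584/(102 - 1570) = 3773584/(-1468) = 3773584*(-1/1468) = -943396/367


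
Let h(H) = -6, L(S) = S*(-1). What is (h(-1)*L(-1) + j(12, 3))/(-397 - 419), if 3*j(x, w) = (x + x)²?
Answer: -31/136 ≈ -0.22794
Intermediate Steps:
L(S) = -S
j(x, w) = 4*x²/3 (j(x, w) = (x + x)²/3 = (2*x)²/3 = (4*x²)/3 = 4*x²/3)
(h(-1)*L(-1) + j(12, 3))/(-397 - 419) = (-(-6)*(-1) + (4/3)*12²)/(-397 - 419) = (-6*1 + (4/3)*144)/(-816) = (-6 + 192)*(-1/816) = 186*(-1/816) = -31/136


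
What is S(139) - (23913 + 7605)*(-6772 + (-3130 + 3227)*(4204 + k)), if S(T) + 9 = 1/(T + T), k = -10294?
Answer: 5235314911507/278 ≈ 1.8832e+10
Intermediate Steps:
S(T) = -9 + 1/(2*T) (S(T) = -9 + 1/(T + T) = -9 + 1/(2*T))
S(139) - (23913 + 7605)*(-6772 + (-3130 + 3227)*(4204 + k)) = (-9 + (1/2)/139) - (23913 + 7605)*(-6772 + (-3130 + 3227)*(4204 - 10294)) = (-9 + (1/2)*(1/139)) - 31518*(-6772 + 97*(-6090)) = (-9 + 1/278) - 31518*(-6772 - 590730) = -2501/278 - 31518*(-597502) = -2501/278 - 1*(-18832068036) = -2501/278 + 18832068036 = 5235314911507/278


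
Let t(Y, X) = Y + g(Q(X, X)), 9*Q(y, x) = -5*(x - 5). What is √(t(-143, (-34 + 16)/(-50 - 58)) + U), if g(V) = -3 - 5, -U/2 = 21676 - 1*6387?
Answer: I*√30729 ≈ 175.3*I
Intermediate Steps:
U = -30578 (U = -2*(21676 - 1*6387) = -2*(21676 - 6387) = -2*15289 = -30578)
Q(y, x) = 25/9 - 5*x/9 (Q(y, x) = (-5*(x - 5))/9 = (-5*(-5 + x))/9 = (25 - 5*x)/9 = 25/9 - 5*x/9)
g(V) = -8
t(Y, X) = -8 + Y (t(Y, X) = Y - 8 = -8 + Y)
√(t(-143, (-34 + 16)/(-50 - 58)) + U) = √((-8 - 143) - 30578) = √(-151 - 30578) = √(-30729) = I*√30729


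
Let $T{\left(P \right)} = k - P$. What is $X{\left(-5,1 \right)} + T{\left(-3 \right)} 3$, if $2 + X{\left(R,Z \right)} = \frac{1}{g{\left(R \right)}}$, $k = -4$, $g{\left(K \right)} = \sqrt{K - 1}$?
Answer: $-5 - \frac{i \sqrt{6}}{6} \approx -5.0 - 0.40825 i$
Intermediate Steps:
$g{\left(K \right)} = \sqrt{-1 + K}$
$T{\left(P \right)} = -4 - P$
$X{\left(R,Z \right)} = -2 + \frac{1}{\sqrt{-1 + R}}$
$X{\left(-5,1 \right)} + T{\left(-3 \right)} 3 = \left(-2 + \frac{1}{\sqrt{-1 - 5}}\right) + \left(-4 - -3\right) 3 = \left(-2 + \frac{1}{\sqrt{-6}}\right) + \left(-4 + 3\right) 3 = \left(-2 - \frac{i \sqrt{6}}{6}\right) - 3 = -5 - \frac{i \sqrt{6}}{6}$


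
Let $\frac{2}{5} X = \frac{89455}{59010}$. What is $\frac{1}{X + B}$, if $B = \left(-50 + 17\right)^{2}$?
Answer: $\frac{23604}{25794211} \approx 0.00091509$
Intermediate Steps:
$B = 1089$ ($B = \left(-33\right)^{2} = 1089$)
$X = \frac{89455}{23604}$ ($X = \frac{5 \cdot \frac{89455}{59010}}{2} = \frac{5 \cdot 89455 \cdot \frac{1}{59010}}{2} = \frac{5}{2} \cdot \frac{17891}{11802} = \frac{89455}{23604} \approx 3.7898$)
$\frac{1}{X + B} = \frac{1}{\frac{89455}{23604} + 1089} = \frac{1}{\frac{25794211}{23604}} = \frac{23604}{25794211}$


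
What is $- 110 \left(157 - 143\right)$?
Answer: $-1540$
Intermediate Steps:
$- 110 \left(157 - 143\right) = \left(-110\right) 14 = -1540$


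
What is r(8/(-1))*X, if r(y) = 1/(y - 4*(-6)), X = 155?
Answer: 155/16 ≈ 9.6875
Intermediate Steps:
r(y) = 1/(24 + y) (r(y) = 1/(y + 24) = 1/(24 + y))
r(8/(-1))*X = 155/(24 + 8/(-1)) = 155/(24 + 8*(-1)) = 155/(24 - 8) = 155/16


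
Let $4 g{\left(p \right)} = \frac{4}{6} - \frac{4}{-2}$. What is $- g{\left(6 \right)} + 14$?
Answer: $\frac{40}{3} \approx 13.333$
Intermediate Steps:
$g{\left(p \right)} = \frac{2}{3}$ ($g{\left(p \right)} = \frac{\frac{4}{6} - \frac{4}{-2}}{4} = \frac{4 \cdot \frac{1}{6} - -2}{4} = \frac{\frac{2}{3} + 2}{4} = \frac{1}{4} \cdot \frac{8}{3} = \frac{2}{3}$)
$- g{\left(6 \right)} + 14 = \left(-1\right) \frac{2}{3} + 14 = - \frac{2}{3} + 14 = \frac{40}{3}$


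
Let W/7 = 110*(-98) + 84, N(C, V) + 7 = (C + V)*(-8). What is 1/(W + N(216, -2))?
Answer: -1/76591 ≈ -1.3056e-5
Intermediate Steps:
N(C, V) = -7 - 8*C - 8*V (N(C, V) = -7 + (C + V)*(-8) = -7 + (-8*C - 8*V) = -7 - 8*C - 8*V)
W = -74872 (W = 7*(110*(-98) + 84) = 7*(-10780 + 84) = 7*(-10696) = -74872)
1/(W + N(216, -2)) = 1/(-74872 + (-7 - 8*216 - 8*(-2))) = 1/(-74872 + (-7 - 1728 + 16)) = 1/(-74872 - 1719) = 1/(-76591) = -1/76591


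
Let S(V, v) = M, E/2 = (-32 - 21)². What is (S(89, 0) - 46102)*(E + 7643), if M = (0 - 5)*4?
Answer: -611623842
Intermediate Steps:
E = 5618 (E = 2*(-32 - 21)² = 2*(-53)² = 2*2809 = 5618)
M = -20 (M = -5*4 = -20)
S(V, v) = -20
(S(89, 0) - 46102)*(E + 7643) = (-20 - 46102)*(5618 + 7643) = -46122*13261 = -611623842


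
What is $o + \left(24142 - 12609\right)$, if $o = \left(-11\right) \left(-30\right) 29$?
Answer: $21103$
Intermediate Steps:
$o = 9570$ ($o = 330 \cdot 29 = 9570$)
$o + \left(24142 - 12609\right) = 9570 + \left(24142 - 12609\right) = 9570 + 11533 = 21103$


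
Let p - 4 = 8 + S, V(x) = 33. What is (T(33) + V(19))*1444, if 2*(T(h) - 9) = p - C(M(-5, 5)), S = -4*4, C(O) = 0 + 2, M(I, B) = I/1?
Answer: 56316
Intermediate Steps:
M(I, B) = I (M(I, B) = I*1 = I)
C(O) = 2
S = -16
p = -4 (p = 4 + (8 - 16) = 4 - 8 = -4)
T(h) = 6 (T(h) = 9 + (-4 - 1*2)/2 = 9 + (-4 - 2)/2 = 9 + (½)*(-6) = 9 - 3 = 6)
(T(33) + V(19))*1444 = (6 + 33)*1444 = 39*1444 = 56316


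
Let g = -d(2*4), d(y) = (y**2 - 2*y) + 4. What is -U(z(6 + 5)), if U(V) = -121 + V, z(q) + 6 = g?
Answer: 179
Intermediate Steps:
d(y) = 4 + y**2 - 2*y
g = -52 (g = -(4 + (2*4)**2 - 4*4) = -(4 + 8**2 - 2*8) = -(4 + 64 - 16) = -1*52 = -52)
z(q) = -58 (z(q) = -6 - 52 = -58)
-U(z(6 + 5)) = -(-121 - 58) = -1*(-179) = 179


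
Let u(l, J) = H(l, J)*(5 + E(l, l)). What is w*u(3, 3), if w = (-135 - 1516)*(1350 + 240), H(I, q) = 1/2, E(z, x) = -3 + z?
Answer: -6562725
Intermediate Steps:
H(I, q) = ½ (H(I, q) = (½)*1 = ½)
w = -2625090 (w = -1651*1590 = -2625090)
u(l, J) = 1 + l/2 (u(l, J) = (5 + (-3 + l))/2 = (2 + l)/2 = 1 + l/2)
w*u(3, 3) = -2625090*(1 + (½)*3) = -2625090*(1 + 3/2) = -2625090*5/2 = -6562725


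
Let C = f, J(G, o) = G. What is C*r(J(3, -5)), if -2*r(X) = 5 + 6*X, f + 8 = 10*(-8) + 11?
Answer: 1771/2 ≈ 885.50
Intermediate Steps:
f = -77 (f = -8 + (10*(-8) + 11) = -8 + (-80 + 11) = -8 - 69 = -77)
C = -77
r(X) = -5/2 - 3*X (r(X) = -(5 + 6*X)/2 = -5/2 - 3*X)
C*r(J(3, -5)) = -77*(-5/2 - 3*3) = -77*(-5/2 - 9) = -77*(-23/2) = 1771/2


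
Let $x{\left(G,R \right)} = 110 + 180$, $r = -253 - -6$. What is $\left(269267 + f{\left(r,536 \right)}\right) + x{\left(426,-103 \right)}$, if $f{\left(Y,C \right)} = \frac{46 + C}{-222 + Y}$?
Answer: $\frac{126421651}{469} \approx 2.6956 \cdot 10^{5}$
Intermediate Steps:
$r = -247$ ($r = -253 + 6 = -247$)
$x{\left(G,R \right)} = 290$
$f{\left(Y,C \right)} = \frac{46 + C}{-222 + Y}$
$\left(269267 + f{\left(r,536 \right)}\right) + x{\left(426,-103 \right)} = \left(269267 + \frac{46 + 536}{-222 - 247}\right) + 290 = \left(269267 + \frac{1}{-469} \cdot 582\right) + 290 = \left(269267 - \frac{582}{469}\right) + 290 = \frac{126285641}{469} + 290 = \frac{126421651}{469}$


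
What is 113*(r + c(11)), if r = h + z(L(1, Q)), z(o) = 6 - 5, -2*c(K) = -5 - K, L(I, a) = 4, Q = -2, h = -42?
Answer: -3729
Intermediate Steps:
c(K) = 5/2 + K/2 (c(K) = -(-5 - K)/2 = 5/2 + K/2)
z(o) = 1
r = -41 (r = -42 + 1 = -41)
113*(r + c(11)) = 113*(-41 + (5/2 + (1/2)*11)) = 113*(-41 + (5/2 + 11/2)) = 113*(-41 + 8) = 113*(-33) = -3729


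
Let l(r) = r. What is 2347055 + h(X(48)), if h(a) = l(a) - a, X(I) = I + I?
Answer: 2347055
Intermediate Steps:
X(I) = 2*I
h(a) = 0 (h(a) = a - a = 0)
2347055 + h(X(48)) = 2347055 + 0 = 2347055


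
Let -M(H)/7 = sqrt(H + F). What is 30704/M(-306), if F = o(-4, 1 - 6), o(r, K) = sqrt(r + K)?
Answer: -30704*sqrt(3)/(21*sqrt(-102 + I)) ≈ -1.2291 + 250.74*I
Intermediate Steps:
o(r, K) = sqrt(K + r)
F = 3*I (F = sqrt((1 - 6) - 4) = sqrt(-5 - 4) = sqrt(-9) = 3*I ≈ 3.0*I)
M(H) = -7*sqrt(H + 3*I)
30704/M(-306) = 30704/((-7*sqrt(-306 + 3*I))) = 30704*(-1/(7*sqrt(-306 + 3*I))) = -30704/(7*sqrt(-306 + 3*I))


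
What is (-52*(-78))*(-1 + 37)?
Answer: 146016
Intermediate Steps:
(-52*(-78))*(-1 + 37) = 4056*36 = 146016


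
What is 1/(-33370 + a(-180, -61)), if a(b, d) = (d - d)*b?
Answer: -1/33370 ≈ -2.9967e-5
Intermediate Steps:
a(b, d) = 0 (a(b, d) = 0*b = 0)
1/(-33370 + a(-180, -61)) = 1/(-33370 + 0) = 1/(-33370) = -1/33370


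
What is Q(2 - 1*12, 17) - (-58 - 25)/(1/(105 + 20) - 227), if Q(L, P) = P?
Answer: 471983/28374 ≈ 16.634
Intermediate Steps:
Q(2 - 1*12, 17) - (-58 - 25)/(1/(105 + 20) - 227) = 17 - (-58 - 25)/(1/(105 + 20) - 227) = 17 - (-83)/(1/125 - 227) = 17 - (-83)/(-28374/125) = 17 - (-83)*(-125)/28374 = 17 - 1*10375/28374 = 17 - 10375/28374 = 471983/28374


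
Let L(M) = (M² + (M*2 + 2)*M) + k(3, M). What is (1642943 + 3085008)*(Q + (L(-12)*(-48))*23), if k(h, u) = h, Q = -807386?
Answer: -5962560844630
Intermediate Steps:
L(M) = 3 + M² + M*(2 + 2*M) (L(M) = (M² + (M*2 + 2)*M) + 3 = (M² + (2*M + 2)*M) + 3 = (M² + (2 + 2*M)*M) + 3 = (M² + M*(2 + 2*M)) + 3 = 3 + M² + M*(2 + 2*M))
(1642943 + 3085008)*(Q + (L(-12)*(-48))*23) = (1642943 + 3085008)*(-807386 + ((3 + 2*(-12) + 3*(-12)²)*(-48))*23) = 4727951*(-807386 + ((3 - 24 + 3*144)*(-48))*23) = 4727951*(-807386 + ((3 - 24 + 432)*(-48))*23) = 4727951*(-807386 + (411*(-48))*23) = 4727951*(-807386 - 19728*23) = 4727951*(-807386 - 453744) = 4727951*(-1261130) = -5962560844630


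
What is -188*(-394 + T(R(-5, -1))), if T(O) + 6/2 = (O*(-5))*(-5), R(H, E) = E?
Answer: 79336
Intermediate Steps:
T(O) = -3 + 25*O (T(O) = -3 + (O*(-5))*(-5) = -3 - 5*O*(-5) = -3 + 25*O)
-188*(-394 + T(R(-5, -1))) = -188*(-394 + (-3 + 25*(-1))) = -188*(-394 + (-3 - 25)) = -188*(-394 - 28) = -188*(-422) = 79336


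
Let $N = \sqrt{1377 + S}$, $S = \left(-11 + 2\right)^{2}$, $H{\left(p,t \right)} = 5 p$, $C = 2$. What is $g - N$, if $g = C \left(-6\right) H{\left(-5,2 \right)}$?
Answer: $300 - 27 \sqrt{2} \approx 261.82$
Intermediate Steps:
$g = 300$ ($g = 2 \left(-6\right) 5 \left(-5\right) = \left(-12\right) \left(-25\right) = 300$)
$S = 81$ ($S = \left(-9\right)^{2} = 81$)
$N = 27 \sqrt{2}$ ($N = \sqrt{1377 + 81} = \sqrt{1458} = 27 \sqrt{2} \approx 38.184$)
$g - N = 300 - 27 \sqrt{2}$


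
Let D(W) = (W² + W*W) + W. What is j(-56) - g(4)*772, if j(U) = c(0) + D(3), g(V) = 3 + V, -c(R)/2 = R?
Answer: -5383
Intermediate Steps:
c(R) = -2*R
D(W) = W + 2*W² (D(W) = (W² + W²) + W = 2*W² + W = W + 2*W²)
j(U) = 21 (j(U) = -2*0 + 3*(1 + 2*3) = 0 + 3*(1 + 6) = 0 + 3*7 = 0 + 21 = 21)
j(-56) - g(4)*772 = 21 - (3 + 4)*772 = 21 - 7*772 = 21 - 1*5404 = 21 - 5404 = -5383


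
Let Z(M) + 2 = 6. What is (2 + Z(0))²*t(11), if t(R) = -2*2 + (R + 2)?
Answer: 324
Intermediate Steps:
Z(M) = 4 (Z(M) = -2 + 6 = 4)
t(R) = -2 + R (t(R) = -4 + (2 + R) = -2 + R)
(2 + Z(0))²*t(11) = (2 + 4)²*(-2 + 11) = 6²*9 = 36*9 = 324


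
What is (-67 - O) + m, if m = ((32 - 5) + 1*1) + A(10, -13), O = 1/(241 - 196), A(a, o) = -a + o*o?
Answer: 5399/45 ≈ 119.98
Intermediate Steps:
A(a, o) = o² - a (A(a, o) = -a + o² = o² - a)
O = 1/45 ≈ 0.022222
m = 187 (m = ((32 - 5) + 1*1) + ((-13)² - 1*10) = (27 + 1) + (169 - 10) = 28 + 159 = 187)
(-67 - O) + m = (-67 - 1*1/45) + 187 = (-67 - 1/45) + 187 = -3016/45 + 187 = 5399/45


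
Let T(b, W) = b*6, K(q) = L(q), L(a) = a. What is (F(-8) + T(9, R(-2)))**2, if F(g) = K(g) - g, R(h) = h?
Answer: 2916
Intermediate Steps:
K(q) = q
F(g) = 0 (F(g) = g - g = 0)
T(b, W) = 6*b
(F(-8) + T(9, R(-2)))**2 = (0 + 6*9)**2 = (0 + 54)**2 = 54**2 = 2916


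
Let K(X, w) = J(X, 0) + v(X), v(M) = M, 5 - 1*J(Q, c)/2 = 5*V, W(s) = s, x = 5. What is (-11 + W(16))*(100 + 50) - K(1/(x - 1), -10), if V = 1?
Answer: 2999/4 ≈ 749.75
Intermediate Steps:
J(Q, c) = 0 (J(Q, c) = 10 - 10 = 0)
K(X, w) = X (K(X, w) = 0 + X = X)
(-11 + W(16))*(100 + 50) - K(1/(x - 1), -10) = (-11 + 16)*(100 + 50) - 1/(5 - 1) = 5*150 - 1/4 = 750 - 1*¼ = 750 - ¼ = 2999/4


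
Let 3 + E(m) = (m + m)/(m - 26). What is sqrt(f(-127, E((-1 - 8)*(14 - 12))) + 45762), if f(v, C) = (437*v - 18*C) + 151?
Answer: I*sqrt(1155154)/11 ≈ 97.707*I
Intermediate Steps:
E(m) = -3 + 2*m/(-26 + m) (E(m) = -3 + (m + m)/(m - 26) = -3 + (2*m)/(-26 + m) = -3 + 2*m/(-26 + m))
f(v, C) = 151 - 18*C + 437*v (f(v, C) = (-18*C + 437*v) + 151 = 151 - 18*C + 437*v)
sqrt(f(-127, E((-1 - 8)*(14 - 12))) + 45762) = sqrt((151 - 18*(78 - (-1 - 8)*(14 - 12))/(-26 + (-1 - 8)*(14 - 12)) + 437*(-127)) + 45762) = sqrt((151 - 18*(78 - (-9)*2)/(-26 - 9*2) - 55499) + 45762) = sqrt((151 - 18*(78 - 1*(-18))/(-26 - 18) - 55499) + 45762) = sqrt((151 - 18*(78 + 18)/(-44) - 55499) + 45762) = sqrt((151 - (-9)*96/22 - 55499) + 45762) = sqrt((151 - 18*(-24/11) - 55499) + 45762) = sqrt((151 + 432/11 - 55499) + 45762) = sqrt(-608396/11 + 45762) = sqrt(-105014/11) = I*sqrt(1155154)/11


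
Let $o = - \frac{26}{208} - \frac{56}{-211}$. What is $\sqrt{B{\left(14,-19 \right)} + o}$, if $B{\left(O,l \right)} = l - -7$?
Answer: $\frac{i \sqrt{8448018}}{844} \approx 3.4438 i$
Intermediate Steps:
$B{\left(O,l \right)} = 7 + l$ ($B{\left(O,l \right)} = l + 7 = 7 + l$)
$o = \frac{237}{1688}$ ($o = \left(-26\right) \frac{1}{208} - - \frac{56}{211} = - \frac{1}{8} + \frac{56}{211} = \frac{237}{1688} \approx 0.1404$)
$\sqrt{B{\left(14,-19 \right)} + o} = \sqrt{\left(7 - 19\right) + \frac{237}{1688}} = \sqrt{-12 + \frac{237}{1688}} = \sqrt{- \frac{20019}{1688}} = \frac{i \sqrt{8448018}}{844}$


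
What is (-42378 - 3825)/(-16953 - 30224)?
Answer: 46203/47177 ≈ 0.97935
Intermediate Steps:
(-42378 - 3825)/(-16953 - 30224) = -46203/(-47177) = -46203*(-1/47177) = 46203/47177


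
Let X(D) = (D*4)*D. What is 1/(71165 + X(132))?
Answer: 1/140861 ≈ 7.0992e-6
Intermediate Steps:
X(D) = 4*D**2 (X(D) = (4*D)*D = 4*D**2)
1/(71165 + X(132)) = 1/(71165 + 4*132**2) = 1/(71165 + 4*17424) = 1/(71165 + 69696) = 1/140861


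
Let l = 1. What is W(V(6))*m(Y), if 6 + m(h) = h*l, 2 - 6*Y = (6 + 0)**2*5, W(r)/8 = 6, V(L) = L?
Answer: -1712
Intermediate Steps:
W(r) = 48 (W(r) = 8*6 = 48)
Y = -89/3 (Y = 1/3 - (6 + 0)**2*5/6 = 1/3 - 6**2*5/6 = 1/3 - 6*5 = 1/3 - 1/6*180 = 1/3 - 30 = -89/3 ≈ -29.667)
m(h) = -6 + h (m(h) = -6 + h*1 = -6 + h)
W(V(6))*m(Y) = 48*(-6 - 89/3) = 48*(-107/3) = -1712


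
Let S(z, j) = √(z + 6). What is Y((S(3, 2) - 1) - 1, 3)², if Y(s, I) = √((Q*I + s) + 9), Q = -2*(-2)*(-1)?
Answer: -2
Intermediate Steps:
Q = -4 (Q = 4*(-1) = -4)
S(z, j) = √(6 + z)
Y(s, I) = √(9 + s - 4*I) (Y(s, I) = √((-4*I + s) + 9) = √((s - 4*I) + 9) = √(9 + s - 4*I))
Y((S(3, 2) - 1) - 1, 3)² = (√(9 + ((√(6 + 3) - 1) - 1) - 4*3))² = (√(9 + ((√9 - 1) - 1) - 12))² = (√(9 + ((3 - 1) - 1) - 12))² = (√(9 + (2 - 1) - 12))² = (√(9 + 1 - 12))² = (√(-2))² = (I*√2)² = -2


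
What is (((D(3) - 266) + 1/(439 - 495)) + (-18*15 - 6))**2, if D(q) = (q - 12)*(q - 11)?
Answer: 692795041/3136 ≈ 2.2092e+5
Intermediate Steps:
D(q) = (-12 + q)*(-11 + q)
(((D(3) - 266) + 1/(439 - 495)) + (-18*15 - 6))**2 = ((((132 + 3**2 - 23*3) - 266) + 1/(439 - 495)) + (-18*15 - 6))**2 = ((((132 + 9 - 69) - 266) + 1/(-56)) + (-270 - 6))**2 = (((72 - 266) - 1/56) - 276)**2 = ((-194 - 1/56) - 276)**2 = (-10865/56 - 276)**2 = (-26321/56)**2 = 692795041/3136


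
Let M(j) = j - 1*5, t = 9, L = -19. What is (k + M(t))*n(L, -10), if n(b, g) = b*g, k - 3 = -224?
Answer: -41230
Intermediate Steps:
k = -221 (k = 3 - 224 = -221)
M(j) = -5 + j (M(j) = j - 5 = -5 + j)
(k + M(t))*n(L, -10) = (-221 + (-5 + 9))*(-19*(-10)) = (-221 + 4)*190 = -217*190 = -41230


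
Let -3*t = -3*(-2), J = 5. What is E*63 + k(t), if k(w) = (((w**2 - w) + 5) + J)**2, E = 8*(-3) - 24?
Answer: -2768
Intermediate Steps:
t = -2 (t = -(-1)*(-2) = -1/3*6 = -2)
E = -48 (E = -24 - 24 = -48)
k(w) = (10 + w**2 - w)**2 (k(w) = (((w**2 - w) + 5) + 5)**2 = ((5 + w**2 - w) + 5)**2 = (10 + w**2 - w)**2)
E*63 + k(t) = -48*63 + (10 + (-2)**2 - 1*(-2))**2 = -3024 + (10 + 4 + 2)**2 = -3024 + 16**2 = -3024 + 256 = -2768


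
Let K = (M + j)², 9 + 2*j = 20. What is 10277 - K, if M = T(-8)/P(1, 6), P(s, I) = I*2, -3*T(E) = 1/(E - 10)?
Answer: 4302644183/419904 ≈ 10247.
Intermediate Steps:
T(E) = -1/(3*(-10 + E)) (T(E) = -1/(3*(E - 10)) = -1/(3*(-10 + E)))
P(s, I) = 2*I
j = 11/2 (j = -9/2 + (½)*20 = -9/2 + 10 = 11/2 ≈ 5.5000)
M = 1/648 (M = (-1/(-30 + 3*(-8)))/((2*6)) = -1/(-30 - 24)/12 = -1/(-54)*(1/12) = -1*(-1/54)*(1/12) = (1/54)*(1/12) = 1/648 ≈ 0.0015432)
K = 12709225/419904 (K = (1/648 + 11/2)² = (3565/648)² = 12709225/419904 ≈ 30.267)
10277 - K = 10277 - 1*12709225/419904 = 10277 - 12709225/419904 = 4302644183/419904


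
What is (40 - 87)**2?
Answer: 2209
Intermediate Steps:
(40 - 87)**2 = (-47)**2 = 2209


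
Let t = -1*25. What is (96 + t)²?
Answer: 5041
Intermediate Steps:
t = -25
(96 + t)² = (96 - 25)² = 71² = 5041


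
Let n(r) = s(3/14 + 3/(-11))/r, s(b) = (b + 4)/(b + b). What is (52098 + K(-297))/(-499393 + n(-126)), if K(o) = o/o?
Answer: -118160532/1132622717 ≈ -0.10432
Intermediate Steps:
K(o) = 1
s(b) = (4 + b)/(2*b) (s(b) = (4 + b)/((2*b)) = (4 + b)*(1/(2*b)) = (4 + b)/(2*b))
n(r) = -607/(18*r) (n(r) = ((4 + (3/14 + 3/(-11)))/(2*(3/14 + 3/(-11))))/r = ((4 + (3*(1/14) + 3*(-1/11)))/(2*(3*(1/14) + 3*(-1/11))))/r = ((4 + (3/14 - 3/11))/(2*(3/14 - 3/11)))/r = ((4 - 9/154)/(2*(-9/154)))/r = ((1/2)*(-154/9)*(607/154))/r = -607/(18*r))
(52098 + K(-297))/(-499393 + n(-126)) = (52098 + 1)/(-499393 - 607/18/(-126)) = 52099/(-499393 - 607/18*(-1/126)) = 52099/(-499393 + 607/2268) = 52099/(-1132622717/2268) = 52099*(-2268/1132622717) = -118160532/1132622717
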